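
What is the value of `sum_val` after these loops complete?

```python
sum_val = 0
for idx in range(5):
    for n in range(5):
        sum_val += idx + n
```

Sum of all idx+n for idx,n in 5x5
`sum_val` takes the values: 0 → 1 → 3 → 6 → 10 → 11 → 13 → 16 → 20 → 25 → 27 → 30 → 34 → 39 → 45 → 48 → 52 → 57 → 63 → 70 → 74 → 79 → 85 → 92 → 100

Answer: 100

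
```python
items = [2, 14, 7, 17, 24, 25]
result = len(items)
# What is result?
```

Trace:
`items = [2, 14, 7, 17, 24, 25]` → items = [2, 14, 7, 17, 24, 25]
`result = len(items)` → result = 6
So result = 6

Answer: 6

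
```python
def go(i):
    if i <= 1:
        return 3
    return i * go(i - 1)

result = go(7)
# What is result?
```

go(7) = 7 * 6 * 5 * 4 * 3 * 2 * 3 = 15120

Answer: 15120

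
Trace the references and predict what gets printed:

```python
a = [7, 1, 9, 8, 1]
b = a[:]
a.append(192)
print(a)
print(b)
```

Key concept: slice [:] creates copy.
Step by step:
`a = [7, 1, 9, 8, 1]` → a = [7, 1, 9, 8, 1]
`b = a[:]` → b = [7, 1, 9, 8, 1]
`a.append(192)` → a = [7, 1, 9, 8, 1, 192]
`print(a)` → prints [7, 1, 9, 8, 1, 192]
`print(b)` → prints [7, 1, 9, 8, 1]

Answer:
[7, 1, 9, 8, 1, 192]
[7, 1, 9, 8, 1]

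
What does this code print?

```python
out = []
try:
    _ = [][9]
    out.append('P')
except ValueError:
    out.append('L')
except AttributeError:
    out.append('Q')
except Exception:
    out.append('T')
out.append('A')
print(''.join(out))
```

Execution trace: 'T' (except Exception) → 'A' (after the try/except). Output: TA

Answer: TA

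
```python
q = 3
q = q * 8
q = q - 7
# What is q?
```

Trace:
`q = 3` → q = 3
`q = q * 8` → q = 24
`q = q - 7` → q = 17
So q = 17

Answer: 17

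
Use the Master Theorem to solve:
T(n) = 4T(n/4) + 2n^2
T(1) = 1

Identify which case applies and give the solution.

a=4, b=4, f(n)=2n^2. log_4(4) = 1. Since c=2 > 1 and the regularity condition holds (4(n/4)^2 = (4/4^2)n^2 with 4/4^2 < 1), Case 3 applies: T(n) = Θ(f(n)) = O(n^2).

Answer: O(n^2) - Case 3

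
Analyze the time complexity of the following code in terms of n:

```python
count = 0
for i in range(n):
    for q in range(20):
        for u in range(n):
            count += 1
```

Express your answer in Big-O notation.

Each loop level contributes: n × 1 × n. Multiplying the contributions gives O(n^2).

Answer: O(n^2)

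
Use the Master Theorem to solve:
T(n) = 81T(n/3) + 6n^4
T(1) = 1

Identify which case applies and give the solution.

a=81, b=3, f(n)=6n^4. log_3(81) = 4. Since c=4 = 4, Case 2 applies: T(n) = Θ(n^log_b(a) · log n) = O(n^4 log n).

Answer: O(n^4 log n) - Case 2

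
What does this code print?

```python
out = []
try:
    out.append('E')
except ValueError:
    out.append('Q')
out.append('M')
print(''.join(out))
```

Execution trace: 'E' (try body, no exception) → 'M' (after the try/except). Output: EM

Answer: EM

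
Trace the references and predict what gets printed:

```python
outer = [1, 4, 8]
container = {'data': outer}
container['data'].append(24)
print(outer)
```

Key concept: dict holds reference to list.
Step by step:
`outer = [1, 4, 8]` → outer = [1, 4, 8]
`container = {'data': outer}` → container = {'data': [1, 4, 8]}
`container['data'].append(24)` → outer = [1, 4, 8, 24]; container = {'data': [1, 4, 8, 24]}
`print(outer)` → prints [1, 4, 8, 24]

Answer: [1, 4, 8, 24]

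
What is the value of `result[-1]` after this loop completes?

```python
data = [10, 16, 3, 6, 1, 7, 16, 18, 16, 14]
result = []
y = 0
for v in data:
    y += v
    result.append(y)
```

Cumulative sum ends at 107
`result` takes the values: [] → [10] → [10, 26] → [10, 26, 29] → [10, 26, 29, 35] → [10, 26, 29, 35, 36] → [10, 26, 29, 35, 36, 43] → [10, 26, 29, 35, 36, 43, 59] → [10, 26, 29, 35, 36, 43, 59, 77] → [10, 26, 29, 35, 36, 43, 59, 77, 93] → [10, 26, 29, 35, 36, 43, 59, 77, 93, 107]
So `result[-1]` = 107

Answer: 107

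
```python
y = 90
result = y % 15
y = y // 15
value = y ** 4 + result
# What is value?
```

Trace:
`y = 90` → y = 90
`result = y % 15` → result = 0
`y = y // 15` → y = 6
`value = y ** 4 + result` → value = 1296
So value = 1296

Answer: 1296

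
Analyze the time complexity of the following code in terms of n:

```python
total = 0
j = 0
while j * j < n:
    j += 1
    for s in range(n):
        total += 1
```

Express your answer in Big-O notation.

Each loop level contributes: √n × n. Multiplying the contributions gives O(n√n).

Answer: O(n√n)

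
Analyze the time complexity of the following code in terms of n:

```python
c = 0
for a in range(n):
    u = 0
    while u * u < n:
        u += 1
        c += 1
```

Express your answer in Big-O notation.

Each loop level contributes: n × √n. Multiplying the contributions gives O(n√n).

Answer: O(n√n)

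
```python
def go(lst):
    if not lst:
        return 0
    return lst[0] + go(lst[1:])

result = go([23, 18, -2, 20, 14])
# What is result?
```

23 + 18 + (-2) + 20 + 14 + 0 = 73

Answer: 73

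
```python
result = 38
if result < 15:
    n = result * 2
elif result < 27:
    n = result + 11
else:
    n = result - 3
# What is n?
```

Trace:
`result = 38` → result = 38
`if result < 15: ...` → result < 15 is False, result < 27 is False, take else branch → n = 35
So n = 35

Answer: 35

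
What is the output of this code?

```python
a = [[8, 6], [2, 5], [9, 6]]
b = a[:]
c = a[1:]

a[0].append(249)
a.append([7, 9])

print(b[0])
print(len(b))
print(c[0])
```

Key concept: slice with nested mutation.
Step by step:
`a = [[8, 6], [2, 5], [9, 6]]` → a = [[8, 6], [2, 5], [9, 6]]
`b = a[:]` → b = [[8, 6], [2, 5], [9, 6]]
`c = a[1:]` → c = [[2, 5], [9, 6]]
`a[0].append(249)` → a = [[8, 6, 249], [2, 5], [9, 6]]; b = [[8, 6, 249], [2, 5], [9, 6]]
`a.append([7, 9])` → a = [[8, 6, 249], [2, 5], [9, 6], [7, 9]]
`print(b[0])` → prints [8, 6, 249]
`print(len(b))` → prints 3
`print(c[0])` → prints [2, 5]

Answer:
[8, 6, 249]
3
[2, 5]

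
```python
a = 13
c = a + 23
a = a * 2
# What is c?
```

Trace:
`a = 13` → a = 13
`c = a + 23` → c = 36
`a = a * 2` → a = 26
So c = 36

Answer: 36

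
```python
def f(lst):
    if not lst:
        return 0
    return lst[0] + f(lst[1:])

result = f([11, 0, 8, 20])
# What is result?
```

11 + 0 + 8 + 20 + 0 = 39

Answer: 39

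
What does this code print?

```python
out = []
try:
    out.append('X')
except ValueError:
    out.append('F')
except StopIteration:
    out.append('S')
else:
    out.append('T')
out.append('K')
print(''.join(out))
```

Execution trace: 'X' (try body, no exception) → 'T' (else) → 'K' (after the try/except). Output: XTK

Answer: XTK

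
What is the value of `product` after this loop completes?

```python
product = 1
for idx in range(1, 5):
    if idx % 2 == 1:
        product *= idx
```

Product of odd numbers 1 to 4
`product` takes the values: 1 → 3

Answer: 3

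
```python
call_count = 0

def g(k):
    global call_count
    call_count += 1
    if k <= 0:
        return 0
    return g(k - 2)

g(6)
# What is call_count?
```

Linear recursion stepping by 2: 4 calls from k=6 down to ≤0.

Answer: 4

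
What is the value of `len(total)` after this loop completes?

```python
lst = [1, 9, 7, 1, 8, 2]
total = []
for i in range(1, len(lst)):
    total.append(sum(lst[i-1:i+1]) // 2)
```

Number of 2-element averages
`total` takes the values: [] → [5] → [5, 8] → [5, 8, 4] → [5, 8, 4, 4] → [5, 8, 4, 4, 5]
So `len(total)` = 5

Answer: 5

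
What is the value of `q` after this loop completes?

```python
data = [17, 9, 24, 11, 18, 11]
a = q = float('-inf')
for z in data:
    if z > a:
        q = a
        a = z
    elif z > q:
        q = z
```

Second largest (with repeats) in [17, 9, 24, 11, 18, 11]
`q` takes the values: -inf → 9 → 17 → 18

Answer: 18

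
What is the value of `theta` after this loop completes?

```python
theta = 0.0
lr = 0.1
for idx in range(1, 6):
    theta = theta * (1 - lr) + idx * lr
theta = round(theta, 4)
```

Moving average with lr=0.1
`theta` takes the values: 0.0 → 0.1 → 0.29 → 0.561 → 0.9049 → 1.31441 → 1.3144

Answer: 1.3144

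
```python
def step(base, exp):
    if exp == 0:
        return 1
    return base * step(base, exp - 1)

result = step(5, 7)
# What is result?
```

step(5, 7) = 5 * 5 * 5 * 5 * 5 * 5 * 5 = 78125

Answer: 78125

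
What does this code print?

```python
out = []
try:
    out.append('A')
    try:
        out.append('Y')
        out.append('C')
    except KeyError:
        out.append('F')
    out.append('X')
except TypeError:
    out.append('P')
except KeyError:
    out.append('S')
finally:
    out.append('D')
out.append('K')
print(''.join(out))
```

Execution trace: 'A' (try body) → 'Y' (inner try body) → 'C' (inner try body, no exception) → 'X' (try body, no exception) → 'D' (finally) → 'K' (after the try/except). Output: AYCXDK

Answer: AYCXDK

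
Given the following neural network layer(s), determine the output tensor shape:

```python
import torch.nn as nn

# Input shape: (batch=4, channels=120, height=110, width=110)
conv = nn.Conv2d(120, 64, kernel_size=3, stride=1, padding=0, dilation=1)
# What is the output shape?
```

Input: (4, 120, 110, 110) -> Output: (4, 64, 108, 108)

Answer: (4, 64, 108, 108)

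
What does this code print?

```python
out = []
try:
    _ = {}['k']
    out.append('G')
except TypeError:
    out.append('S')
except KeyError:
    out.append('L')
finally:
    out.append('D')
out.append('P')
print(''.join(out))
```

Execution trace: 'L' (except KeyError) → 'D' (finally) → 'P' (after the try/except). Output: LDP

Answer: LDP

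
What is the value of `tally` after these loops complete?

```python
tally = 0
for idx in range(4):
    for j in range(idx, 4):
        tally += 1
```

Upper triangle: 4 + 3 + ... + 1
`tally` takes the values: 0 → 1 → 2 → 3 → 4 → 5 → 6 → 7 → 8 → 9 → 10

Answer: 10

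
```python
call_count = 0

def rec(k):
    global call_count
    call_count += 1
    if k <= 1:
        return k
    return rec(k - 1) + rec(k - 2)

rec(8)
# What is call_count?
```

Calls(k) = 1 + Calls(k-1) + Calls(k-2); Calls(0)=Calls(1)=1. For k=8 this gives 67.

Answer: 67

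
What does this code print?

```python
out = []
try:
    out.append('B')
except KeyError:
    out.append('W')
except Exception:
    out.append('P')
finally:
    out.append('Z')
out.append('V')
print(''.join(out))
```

Execution trace: 'B' (try body, no exception) → 'Z' (finally) → 'V' (after the try/except). Output: BZV

Answer: BZV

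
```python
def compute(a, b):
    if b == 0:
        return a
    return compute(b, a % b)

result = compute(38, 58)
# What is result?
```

compute(38, 58) -> compute(58, 38) -> compute(38, 20) -> compute(20, 18) -> compute(18, 2) -> compute(2, 0) -> 2

Answer: 2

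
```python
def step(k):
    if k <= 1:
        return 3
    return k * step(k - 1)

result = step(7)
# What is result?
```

step(7) = 7 * 6 * 5 * 4 * 3 * 2 * 3 = 15120

Answer: 15120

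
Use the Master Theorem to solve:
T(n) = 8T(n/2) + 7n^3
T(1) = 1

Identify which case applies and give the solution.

a=8, b=2, f(n)=7n^3. log_2(8) = 3. Since c=3 = 3, Case 2 applies: T(n) = Θ(n^log_b(a) · log n) = O(n^3 log n).

Answer: O(n^3 log n) - Case 2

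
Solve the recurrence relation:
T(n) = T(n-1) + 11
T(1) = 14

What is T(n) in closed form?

Unrolling: T(n) = T(1) + 11·(n-1) = 14 + 11(n-1) = 11n + 3.

Answer: T(n) = 11n + 3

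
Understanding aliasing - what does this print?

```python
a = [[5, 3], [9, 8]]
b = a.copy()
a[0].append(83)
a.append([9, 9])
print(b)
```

Key concept: shallow copy with nested lists.
Step by step:
`a = [[5, 3], [9, 8]]` → a = [[5, 3], [9, 8]]
`b = a.copy()` → b = [[5, 3], [9, 8]]
`a[0].append(83)` → a = [[5, 3, 83], [9, 8]]; b = [[5, 3, 83], [9, 8]]
`a.append([9, 9])` → a = [[5, 3, 83], [9, 8], [9, 9]]
`print(b)` → prints [[5, 3, 83], [9, 8]]

Answer: [[5, 3, 83], [9, 8]]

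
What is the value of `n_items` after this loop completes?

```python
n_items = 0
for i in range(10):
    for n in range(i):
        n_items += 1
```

Triangle number: 0+1+2+...+9
`n_items` takes the values: 0 → 1 → 2 → 3 → 4 → 5 → 6 → 7 → 8 → 9 → 10 → 11 → 12 → 13 → 14 → 15 → 16 → 17 → 18 → 19 → 20 → 21 → 22 → 23 → 24 → 25 → 26 → 27 → 28 → 29 → … → 41 → 42 → 43 → 44 → 45

Answer: 45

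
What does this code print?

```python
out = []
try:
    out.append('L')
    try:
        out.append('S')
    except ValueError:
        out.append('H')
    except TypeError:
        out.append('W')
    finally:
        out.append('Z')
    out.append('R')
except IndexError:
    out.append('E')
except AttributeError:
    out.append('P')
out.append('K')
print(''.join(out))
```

Execution trace: 'L' (try body) → 'S' (inner try body, no exception) → 'Z' (inner finally) → 'R' (try body, no exception) → 'K' (after the try/except). Output: LSZRK

Answer: LSZRK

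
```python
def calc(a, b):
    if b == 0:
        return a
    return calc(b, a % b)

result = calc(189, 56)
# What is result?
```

calc(189, 56) -> calc(56, 21) -> calc(21, 14) -> calc(14, 7) -> calc(7, 0) -> 7

Answer: 7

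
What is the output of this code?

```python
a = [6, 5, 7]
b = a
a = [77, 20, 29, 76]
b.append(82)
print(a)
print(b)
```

Key concept: rebinding vs mutation: a is rebound to a new list, b still points at the original.
Step by step:
`a = [6, 5, 7]` → a = [6, 5, 7]
`b = a` → b = [6, 5, 7] (same object as a)
`a = [77, 20, 29, 76]` → a = [77, 20, 29, 76]
`b.append(82)` → b = [6, 5, 7, 82]
`print(a)` → prints [77, 20, 29, 76]
`print(b)` → prints [6, 5, 7, 82]

Answer:
[77, 20, 29, 76]
[6, 5, 7, 82]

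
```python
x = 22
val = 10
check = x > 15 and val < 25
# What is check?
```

Trace:
`x = 22` → x = 22
`val = 10` → val = 10
`check = x > 15 and val < 25` → check = True
So check = True

Answer: True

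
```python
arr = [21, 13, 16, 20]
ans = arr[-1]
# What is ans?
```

Trace:
`arr = [21, 13, 16, 20]` → arr = [21, 13, 16, 20]
`ans = arr[-1]` → ans = 20
So ans = 20

Answer: 20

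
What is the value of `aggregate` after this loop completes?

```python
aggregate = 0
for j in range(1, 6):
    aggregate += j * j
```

Sum of squares 1² to 5² = 55
`aggregate` takes the values: 0 → 1 → 5 → 14 → 30 → 55

Answer: 55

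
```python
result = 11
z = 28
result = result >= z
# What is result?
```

Trace:
`result = 11` → result = 11
`z = 28` → z = 28
`result = result >= z` → result = False
So result = False

Answer: False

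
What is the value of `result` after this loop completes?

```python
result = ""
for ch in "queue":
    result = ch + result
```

Reverse 'queue'
`result` takes the values: "" → "q" → "uq" → "euq" → "ueuq" → "eueuq"

Answer: "eueuq"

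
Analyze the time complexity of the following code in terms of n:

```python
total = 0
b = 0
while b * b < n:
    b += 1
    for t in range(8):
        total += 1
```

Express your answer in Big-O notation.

Each loop level contributes: √n × 1. Multiplying the contributions gives O(√n).

Answer: O(√n)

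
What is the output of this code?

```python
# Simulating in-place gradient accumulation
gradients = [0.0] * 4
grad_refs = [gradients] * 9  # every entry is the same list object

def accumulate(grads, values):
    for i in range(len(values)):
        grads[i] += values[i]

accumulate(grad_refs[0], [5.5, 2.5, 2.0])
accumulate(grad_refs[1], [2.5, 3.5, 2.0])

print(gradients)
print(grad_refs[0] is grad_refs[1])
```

Key concept: gradient accumulation aliasing.
Step by step:
`gradients = [0.0] * 4` → gradients = [0.0, 0.0, 0.0, 0.0]
`grad_refs = [gradients] * 9` → grad_refs = [[0.0, 0.0, 0.0, 0.0], [0.0, 0.0, 0.0, 0.0], [0.0, 0.0, 0.0, 0.0], [0.0, 0.0, 0.0, 0.0], [0.0, 0.0, 0.0, 0.0], [0.0, 0.0, 0.0, 0.0], [0.0, 0.0, 0.0, 0.0], [0.0, 0.0, 0.0, 0.0], [0.0, 0.0, 0.0, 0.0]]
`accumulate(grad_refs[0], [5.5, 2.5, 2.0])` → gradients = [5.5, 2.5, 2.0, 0.0]; grad_refs = [[5.5, 2.5, 2.0, 0.0], [5.5, 2.5, 2.0, 0.0], [5.5, 2.5, 2.0, 0.0], [5.5, 2.5, 2.0, 0.0], [5.5, 2.5, 2.0, 0.0], [5.5, 2.5, 2.0, 0.0], [5.5, 2.5, 2.0, 0.0], [5.5, 2.5, 2.0, 0.0], [5.5, 2.5, 2.0, 0.0]]
`accumulate(grad_refs[1], [2.5, 3.5, 2.0])` → gradients = [8.0, 6.0, 4.0, 0.0]; grad_refs = [[8.0, 6.0, 4.0, 0.0], [8.0, 6.0, 4.0, 0.0], [8.0, 6.0, 4.0, 0.0], [8.0, 6.0, 4.0, 0.0], [8.0, 6.0, 4.0, 0.0], [8.0, 6.0, 4.0, 0.0], [8.0, 6.0, 4.0, 0.0], [8.0, 6.0, 4.0, 0.0], [8.0, 6.0, 4.0, 0.0]]
`print(gradients)` → prints [8.0, 6.0, 4.0, 0.0]
`print(grad_refs[0] is grad_refs[1])` → prints True

Answer:
[8.0, 6.0, 4.0, 0.0]
True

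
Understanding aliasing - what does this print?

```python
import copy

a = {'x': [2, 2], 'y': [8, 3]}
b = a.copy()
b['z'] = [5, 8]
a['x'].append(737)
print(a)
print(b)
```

Key concept: shallow copy of dict with mutable values.
Step by step:
`a = {'x': [2, 2], 'y': [8, 3]}` → a = {'x': [2, 2], 'y': [8, 3]}
`b = a.copy()` → b = {'x': [2, 2], 'y': [8, 3]}
`b['z'] = [5, 8]` → b = {'x': [2, 2], 'y': [8, 3], 'z': [5, 8]}
`a['x'].append(737)` → a = {'x': [2, 2, 737], 'y': [8, 3]}; b = {'x': [2, 2, 737], 'y': [8, 3], 'z': [5, 8]}
`print(a)` → prints {'x': [2, 2, 737], 'y': [8, 3]}
`print(b)` → prints {'x': [2, 2, 737], 'y': [8, 3], 'z': [5, 8]}

Answer:
{'x': [2, 2, 737], 'y': [8, 3]}
{'x': [2, 2, 737], 'y': [8, 3], 'z': [5, 8]}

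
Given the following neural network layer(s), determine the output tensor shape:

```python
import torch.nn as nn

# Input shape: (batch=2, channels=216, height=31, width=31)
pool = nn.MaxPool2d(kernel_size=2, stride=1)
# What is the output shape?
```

Input: (2, 216, 31, 31) -> Output: (2, 216, 30, 30)

Answer: (2, 216, 30, 30)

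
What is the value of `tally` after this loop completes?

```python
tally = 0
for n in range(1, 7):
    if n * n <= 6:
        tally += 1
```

Count numbers where n² ≤ 6
`tally` takes the values: 0 → 1 → 2

Answer: 2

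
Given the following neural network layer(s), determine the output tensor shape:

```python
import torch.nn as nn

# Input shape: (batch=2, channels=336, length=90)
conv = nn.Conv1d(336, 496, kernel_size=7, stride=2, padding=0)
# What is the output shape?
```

Input: (2, 336, 90) -> Output: (2, 496, 42)

Answer: (2, 496, 42)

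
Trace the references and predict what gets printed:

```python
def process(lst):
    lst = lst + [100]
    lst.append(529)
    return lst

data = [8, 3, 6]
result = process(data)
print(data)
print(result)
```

Key concept: rebinding parameter vs mutation.
Step by step:
`data = [8, 3, 6]` → data = [8, 3, 6]
`result = process(data)` → result = [8, 3, 6, 100, 529]
`print(data)` → prints [8, 3, 6]
`print(result)` → prints [8, 3, 6, 100, 529]

Answer:
[8, 3, 6]
[8, 3, 6, 100, 529]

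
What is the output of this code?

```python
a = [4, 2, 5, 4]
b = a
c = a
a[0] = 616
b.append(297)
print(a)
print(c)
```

Key concept: multiple aliases.
Step by step:
`a = [4, 2, 5, 4]` → a = [4, 2, 5, 4]
`b = a` → b = [4, 2, 5, 4] (same object as a)
`c = a` → c = [4, 2, 5, 4] (same object as a, b)
`a[0] = 616` → a = [616, 2, 5, 4] (same object as b, c); b = [616, 2, 5, 4] (same object as a, c); c = [616, 2, 5, 4] (same object as a, b)
`b.append(297)` → a = [616, 2, 5, 4, 297] (same object as b, c); b = [616, 2, 5, 4, 297] (same object as a, c); c = [616, 2, 5, 4, 297] (same object as a, b)
`print(a)` → prints [616, 2, 5, 4, 297]
`print(c)` → prints [616, 2, 5, 4, 297]

Answer:
[616, 2, 5, 4, 297]
[616, 2, 5, 4, 297]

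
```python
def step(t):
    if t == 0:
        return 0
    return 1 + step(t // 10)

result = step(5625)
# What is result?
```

Count of digits of 5625: 4

Answer: 4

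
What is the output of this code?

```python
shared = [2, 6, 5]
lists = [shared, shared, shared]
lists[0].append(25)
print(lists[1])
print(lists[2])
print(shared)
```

Key concept: list of same reference.
Step by step:
`shared = [2, 6, 5]` → shared = [2, 6, 5]
`lists = [shared, shared, shared]` → lists = [[2, 6, 5], [2, 6, 5], [2, 6, 5]]
`lists[0].append(25)` → shared = [2, 6, 5, 25]; lists = [[2, 6, 5, 25], [2, 6, 5, 25], [2, 6, 5, 25]]
`print(lists[1])` → prints [2, 6, 5, 25]
`print(lists[2])` → prints [2, 6, 5, 25]
`print(shared)` → prints [2, 6, 5, 25]

Answer:
[2, 6, 5, 25]
[2, 6, 5, 25]
[2, 6, 5, 25]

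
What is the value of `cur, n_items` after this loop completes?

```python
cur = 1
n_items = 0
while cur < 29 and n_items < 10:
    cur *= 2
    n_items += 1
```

Double until >= 29 or 10 iterations
`cur, n_items` takes the values: (1, 0) → (2, 0) → (2, 1) → (4, 1) → (4, 2) → (8, 2) → (8, 3) → (16, 3) → (16, 4) → (32, 4) → (32, 5)

Answer: 32, 5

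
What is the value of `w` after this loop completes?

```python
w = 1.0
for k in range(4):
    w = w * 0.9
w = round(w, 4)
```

Exponential decay: 1.0 * 0.9^4
`w` takes the values: 1.0 → 0.9 → 0.81 → 0.729 → 0.6561

Answer: 0.6561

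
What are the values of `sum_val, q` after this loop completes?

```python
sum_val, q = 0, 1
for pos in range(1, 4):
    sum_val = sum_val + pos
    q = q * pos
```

Sum and factorial of 1 to 3
`sum_val, q` takes the values: (0, 1) → (1, 1) → (3, 1) → (3, 2) → (6, 2) → (6, 6)

Answer: 6, 6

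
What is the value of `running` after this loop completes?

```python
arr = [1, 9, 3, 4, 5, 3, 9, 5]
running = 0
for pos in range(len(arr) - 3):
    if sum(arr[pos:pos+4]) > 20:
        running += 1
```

Count windows with sum > 20
`running` takes the values: 0 → 1 → 2 → 3

Answer: 3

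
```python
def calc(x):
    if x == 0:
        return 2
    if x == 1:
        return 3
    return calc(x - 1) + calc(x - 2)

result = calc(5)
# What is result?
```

Build up from base cases: calc(0)=2, calc(1)=3, calc(2)=5, calc(3)=8, calc(4)=13, calc(5)=21

Answer: 21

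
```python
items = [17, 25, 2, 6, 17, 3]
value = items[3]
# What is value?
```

Trace:
`items = [17, 25, 2, 6, 17, 3]` → items = [17, 25, 2, 6, 17, 3]
`value = items[3]` → value = 6
So value = 6

Answer: 6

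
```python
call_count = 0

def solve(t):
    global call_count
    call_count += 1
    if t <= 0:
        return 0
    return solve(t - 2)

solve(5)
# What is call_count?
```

Linear recursion stepping by 2: 4 calls from t=5 down to ≤0.

Answer: 4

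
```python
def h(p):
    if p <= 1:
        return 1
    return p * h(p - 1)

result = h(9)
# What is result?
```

h(9) = 9 * 8 * 7 * 6 * 5 * 4 * 3 * 2 * 1 = 362880

Answer: 362880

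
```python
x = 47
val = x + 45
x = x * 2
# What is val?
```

Trace:
`x = 47` → x = 47
`val = x + 45` → val = 92
`x = x * 2` → x = 94
So val = 92

Answer: 92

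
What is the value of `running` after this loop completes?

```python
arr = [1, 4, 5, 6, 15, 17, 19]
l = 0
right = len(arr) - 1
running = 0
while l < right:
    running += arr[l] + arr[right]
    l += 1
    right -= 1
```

Sum of pairs from ends
`running` takes the values: 0 → 20 → 41 → 61

Answer: 61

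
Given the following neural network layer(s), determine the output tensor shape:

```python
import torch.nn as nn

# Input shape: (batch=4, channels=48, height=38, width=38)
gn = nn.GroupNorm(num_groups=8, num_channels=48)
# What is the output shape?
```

Input: (4, 48, 38, 38) -> Output: (4, 48, 38, 38)

Answer: (4, 48, 38, 38)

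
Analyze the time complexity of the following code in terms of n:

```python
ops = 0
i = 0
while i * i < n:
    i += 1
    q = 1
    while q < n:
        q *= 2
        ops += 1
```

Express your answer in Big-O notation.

Each loop level contributes: √n × log n. Multiplying the contributions gives O(√n log n).

Answer: O(√n log n)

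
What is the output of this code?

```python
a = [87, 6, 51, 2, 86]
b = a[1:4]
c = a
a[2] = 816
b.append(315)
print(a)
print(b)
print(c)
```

Key concept: slice vs alias.
Step by step:
`a = [87, 6, 51, 2, 86]` → a = [87, 6, 51, 2, 86]
`b = a[1:4]` → b = [6, 51, 2]
`c = a` → c = [87, 6, 51, 2, 86] (same object as a)
`a[2] = 816` → a = [87, 6, 816, 2, 86] (same object as c); c = [87, 6, 816, 2, 86] (same object as a)
`b.append(315)` → b = [6, 51, 2, 315]
`print(a)` → prints [87, 6, 816, 2, 86]
`print(b)` → prints [6, 51, 2, 315]
`print(c)` → prints [87, 6, 816, 2, 86]

Answer:
[87, 6, 816, 2, 86]
[6, 51, 2, 315]
[87, 6, 816, 2, 86]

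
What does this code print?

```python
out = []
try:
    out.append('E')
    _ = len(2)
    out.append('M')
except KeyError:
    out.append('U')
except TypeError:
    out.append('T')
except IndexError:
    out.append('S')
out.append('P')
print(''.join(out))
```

Execution trace: 'E' (try body) → 'T' (except TypeError) → 'P' (after the try/except). Output: ETP

Answer: ETP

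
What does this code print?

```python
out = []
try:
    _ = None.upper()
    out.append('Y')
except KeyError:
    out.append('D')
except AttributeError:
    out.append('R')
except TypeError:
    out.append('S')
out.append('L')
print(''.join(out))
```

Execution trace: 'R' (except AttributeError) → 'L' (after the try/except). Output: RL

Answer: RL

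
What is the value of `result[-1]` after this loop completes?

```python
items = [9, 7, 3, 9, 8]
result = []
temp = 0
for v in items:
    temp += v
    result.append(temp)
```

Cumulative sum ends at 36
`result` takes the values: [] → [9] → [9, 16] → [9, 16, 19] → [9, 16, 19, 28] → [9, 16, 19, 28, 36]
So `result[-1]` = 36

Answer: 36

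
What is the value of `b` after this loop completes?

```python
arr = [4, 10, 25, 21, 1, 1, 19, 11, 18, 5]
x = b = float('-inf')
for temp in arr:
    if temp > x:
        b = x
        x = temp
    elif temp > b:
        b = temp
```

Second largest (with repeats) in [4, 10, 25, 21, 1, 1, 19, 11, 18, 5]
`b` takes the values: -inf → 4 → 10 → 21

Answer: 21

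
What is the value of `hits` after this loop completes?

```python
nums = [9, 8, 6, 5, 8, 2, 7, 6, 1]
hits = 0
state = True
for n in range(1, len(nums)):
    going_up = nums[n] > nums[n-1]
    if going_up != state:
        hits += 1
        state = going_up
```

Count direction changes in [9, 8, 6, 5, 8, 2, 7, 6, 1]
`hits` takes the values: 0 → 1 → 2 → 3 → 4 → 5

Answer: 5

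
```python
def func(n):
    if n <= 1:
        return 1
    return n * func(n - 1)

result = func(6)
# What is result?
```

func(6) = 6 * 5 * 4 * 3 * 2 * 1 = 720

Answer: 720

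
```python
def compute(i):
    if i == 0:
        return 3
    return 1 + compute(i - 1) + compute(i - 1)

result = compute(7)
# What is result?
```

compute(i) = 1 + 2·compute(i-1), compute(0)=3. Closed form: (3+1)·2^7 - 1 = 511.

Answer: 511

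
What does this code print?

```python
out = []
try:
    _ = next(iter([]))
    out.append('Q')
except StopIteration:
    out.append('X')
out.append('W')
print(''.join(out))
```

Execution trace: 'X' (except StopIteration) → 'W' (after the try/except). Output: XW

Answer: XW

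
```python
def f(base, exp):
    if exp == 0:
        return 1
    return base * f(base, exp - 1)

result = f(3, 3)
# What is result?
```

f(3, 3) = 3 * 3 * 3 = 27

Answer: 27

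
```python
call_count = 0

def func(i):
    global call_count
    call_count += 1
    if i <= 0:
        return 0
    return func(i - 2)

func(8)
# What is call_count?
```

Linear recursion stepping by 2: 5 calls from i=8 down to ≤0.

Answer: 5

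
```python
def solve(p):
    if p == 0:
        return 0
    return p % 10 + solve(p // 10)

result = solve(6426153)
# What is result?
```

Sum of digits of 6426153: 3 + 5 + 1 + 6 + 2 + 4 + 6 = 27

Answer: 27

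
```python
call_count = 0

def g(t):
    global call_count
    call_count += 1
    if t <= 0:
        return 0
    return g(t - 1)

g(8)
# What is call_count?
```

Linear recursion stepping by 1: 9 calls from t=8 down to ≤0.

Answer: 9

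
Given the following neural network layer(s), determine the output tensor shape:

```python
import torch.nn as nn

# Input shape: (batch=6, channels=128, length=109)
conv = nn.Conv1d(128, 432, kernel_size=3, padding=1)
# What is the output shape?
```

Input: (6, 128, 109) -> Output: (6, 432, 109)

Answer: (6, 432, 109)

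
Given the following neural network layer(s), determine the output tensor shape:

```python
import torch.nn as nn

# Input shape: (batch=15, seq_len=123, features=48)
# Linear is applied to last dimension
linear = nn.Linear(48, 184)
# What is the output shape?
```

Input: (15, 123, 48) -> Output: (15, 123, 184)

Answer: (15, 123, 184)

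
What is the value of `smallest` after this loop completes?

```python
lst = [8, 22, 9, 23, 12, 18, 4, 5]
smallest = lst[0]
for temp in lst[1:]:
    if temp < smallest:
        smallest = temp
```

Minimum of [8, 22, 9, 23, 12, 18, 4, 5]
`smallest` takes the values: 8 → 4

Answer: 4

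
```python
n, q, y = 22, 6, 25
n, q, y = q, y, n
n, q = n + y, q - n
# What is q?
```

Trace:
`n, q, y = 22, 6, 25` → n = 22; q = 6; y = 25
`n, q, y = q, y, n` → n = 6; q = 25; y = 22
`n, q = n + y, q - n` → n = 28; q = 19
So q = 19

Answer: 19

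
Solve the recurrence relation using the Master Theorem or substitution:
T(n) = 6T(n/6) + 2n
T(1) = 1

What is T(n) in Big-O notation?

By Master Theorem: a=6, b=6, f(n)=2n. Since log_6(6) = 1 and f(n) = Θ(n^1), Case 2 applies. T(n) = O(n log n).

Answer: O(n log n)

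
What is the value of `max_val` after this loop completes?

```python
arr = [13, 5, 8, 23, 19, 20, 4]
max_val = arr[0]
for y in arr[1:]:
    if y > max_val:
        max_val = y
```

Maximum of [13, 5, 8, 23, 19, 20, 4]
`max_val` takes the values: 13 → 23

Answer: 23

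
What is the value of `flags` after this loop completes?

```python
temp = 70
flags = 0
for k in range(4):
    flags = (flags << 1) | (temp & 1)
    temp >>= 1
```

Reverse lowest 4 bits of 70
`flags` takes the values: 0 → 1 → 3 → 6

Answer: 6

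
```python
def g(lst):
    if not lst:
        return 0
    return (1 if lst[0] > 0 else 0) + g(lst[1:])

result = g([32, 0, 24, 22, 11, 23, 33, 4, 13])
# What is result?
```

Count of positive elements in [32, 0, 24, 22, 11, 23, 33, 4, 13] = 8

Answer: 8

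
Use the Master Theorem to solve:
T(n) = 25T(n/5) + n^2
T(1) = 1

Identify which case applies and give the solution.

a=25, b=5, f(n)=n^2. log_5(25) = 2. Since c=2 = 2, Case 2 applies: T(n) = Θ(n^log_b(a) · log n) = O(n^2 log n).

Answer: O(n^2 log n) - Case 2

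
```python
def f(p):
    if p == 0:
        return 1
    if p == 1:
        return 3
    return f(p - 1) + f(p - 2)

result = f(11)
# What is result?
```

Build up from base cases: f(0)=1, f(1)=3, f(2)=4, f(3)=7, f(4)=11, f(5)=18, f(6)=29, ..., f(11)=322

Answer: 322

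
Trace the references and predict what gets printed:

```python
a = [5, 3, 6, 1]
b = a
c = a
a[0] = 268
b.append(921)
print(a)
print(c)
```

Key concept: multiple aliases.
Step by step:
`a = [5, 3, 6, 1]` → a = [5, 3, 6, 1]
`b = a` → b = [5, 3, 6, 1] (same object as a)
`c = a` → c = [5, 3, 6, 1] (same object as a, b)
`a[0] = 268` → a = [268, 3, 6, 1] (same object as b, c); b = [268, 3, 6, 1] (same object as a, c); c = [268, 3, 6, 1] (same object as a, b)
`b.append(921)` → a = [268, 3, 6, 1, 921] (same object as b, c); b = [268, 3, 6, 1, 921] (same object as a, c); c = [268, 3, 6, 1, 921] (same object as a, b)
`print(a)` → prints [268, 3, 6, 1, 921]
`print(c)` → prints [268, 3, 6, 1, 921]

Answer:
[268, 3, 6, 1, 921]
[268, 3, 6, 1, 921]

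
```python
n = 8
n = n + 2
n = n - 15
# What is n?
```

Trace:
`n = 8` → n = 8
`n = n + 2` → n = 10
`n = n - 15` → n = -5
So n = -5

Answer: -5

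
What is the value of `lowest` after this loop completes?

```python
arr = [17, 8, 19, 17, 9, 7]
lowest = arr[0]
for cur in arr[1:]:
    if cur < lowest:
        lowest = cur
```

Minimum of [17, 8, 19, 17, 9, 7]
`lowest` takes the values: 17 → 8 → 7

Answer: 7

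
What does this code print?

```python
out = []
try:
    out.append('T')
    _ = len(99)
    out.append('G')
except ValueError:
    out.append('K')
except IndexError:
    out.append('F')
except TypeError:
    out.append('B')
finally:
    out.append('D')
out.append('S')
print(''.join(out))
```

Execution trace: 'T' (try body) → 'B' (except TypeError) → 'D' (finally) → 'S' (after the try/except). Output: TBDS

Answer: TBDS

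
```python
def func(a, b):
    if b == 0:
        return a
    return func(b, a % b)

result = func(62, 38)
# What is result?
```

func(62, 38) -> func(38, 24) -> func(24, 14) -> func(14, 10) -> func(10, 4) -> func(4, 2) -> func(2, 0) -> 2

Answer: 2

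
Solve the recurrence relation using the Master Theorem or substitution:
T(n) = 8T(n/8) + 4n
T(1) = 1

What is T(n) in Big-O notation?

By Master Theorem: a=8, b=8, f(n)=4n. Since log_8(8) = 1 and f(n) = Θ(n^1), Case 2 applies. T(n) = O(n log n).

Answer: O(n log n)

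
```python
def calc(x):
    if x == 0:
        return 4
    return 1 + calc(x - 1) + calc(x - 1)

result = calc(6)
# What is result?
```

calc(x) = 1 + 2·calc(x-1), calc(0)=4. Closed form: (4+1)·2^6 - 1 = 319.

Answer: 319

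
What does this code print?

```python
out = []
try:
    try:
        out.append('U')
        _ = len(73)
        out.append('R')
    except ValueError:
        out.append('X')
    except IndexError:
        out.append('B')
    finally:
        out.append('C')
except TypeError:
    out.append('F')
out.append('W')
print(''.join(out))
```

Execution trace: 'U' (try body) → 'C' (finally) → 'F' (outer except TypeError) → 'W' (after the try/except). Output: UCFW

Answer: UCFW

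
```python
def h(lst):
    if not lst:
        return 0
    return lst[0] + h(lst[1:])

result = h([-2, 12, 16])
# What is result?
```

(-2) + 12 + 16 + 0 = 26

Answer: 26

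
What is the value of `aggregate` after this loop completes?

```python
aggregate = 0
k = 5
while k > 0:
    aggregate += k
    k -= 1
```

Sum 5 down to 1
`aggregate` takes the values: 0 → 5 → 9 → 12 → 14 → 15

Answer: 15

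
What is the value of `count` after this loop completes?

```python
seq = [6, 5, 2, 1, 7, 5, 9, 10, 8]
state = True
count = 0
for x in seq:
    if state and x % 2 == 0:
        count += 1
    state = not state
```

Count even values at even positions
`count` takes the values: 0 → 1 → 2 → 3

Answer: 3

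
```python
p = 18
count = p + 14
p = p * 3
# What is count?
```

Trace:
`p = 18` → p = 18
`count = p + 14` → count = 32
`p = p * 3` → p = 54
So count = 32

Answer: 32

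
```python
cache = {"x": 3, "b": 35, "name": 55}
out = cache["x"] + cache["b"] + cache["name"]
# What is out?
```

Trace:
`cache = {"x": 3, "b": 35, "name": 55}` → cache = {'x': 3, 'b': 35, 'name': 55}
`out = cache["x"] + cache["b"] + cache["name"]` → out = 93
So out = 93

Answer: 93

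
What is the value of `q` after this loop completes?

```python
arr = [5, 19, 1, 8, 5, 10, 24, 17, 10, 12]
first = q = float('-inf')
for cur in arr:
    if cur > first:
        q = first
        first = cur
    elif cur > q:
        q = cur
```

Second largest (with repeats) in [5, 19, 1, 8, 5, 10, 24, 17, 10, 12]
`q` takes the values: -inf → 5 → 8 → 10 → 19

Answer: 19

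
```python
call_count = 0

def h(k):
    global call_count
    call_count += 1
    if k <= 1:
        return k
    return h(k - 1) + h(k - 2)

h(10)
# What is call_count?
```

Calls(k) = 1 + Calls(k-1) + Calls(k-2); Calls(0)=Calls(1)=1. For k=10 this gives 177.

Answer: 177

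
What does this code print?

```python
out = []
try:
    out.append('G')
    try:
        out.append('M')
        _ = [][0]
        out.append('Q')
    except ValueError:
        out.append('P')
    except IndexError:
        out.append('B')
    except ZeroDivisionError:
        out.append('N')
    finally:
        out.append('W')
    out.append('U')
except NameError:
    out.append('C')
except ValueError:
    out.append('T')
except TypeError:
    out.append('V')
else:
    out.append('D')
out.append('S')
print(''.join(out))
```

Execution trace: 'G' (try body) → 'M' (inner try body) → 'B' (inner except IndexError) → 'W' (inner finally) → 'U' (try body, no exception) → 'D' (else) → 'S' (after the try/except). Output: GMBWUDS

Answer: GMBWUDS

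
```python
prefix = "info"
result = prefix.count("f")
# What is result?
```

Trace:
`prefix = "info"` → prefix = 'info'
`result = prefix.count("f")` → result = 1
So result = 1

Answer: 1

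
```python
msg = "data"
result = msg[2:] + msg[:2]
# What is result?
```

Trace:
`msg = "data"` → msg = 'data'
`result = msg[2:] + msg[:2]` → result = 'tada'
So result = 'tada'

Answer: 'tada'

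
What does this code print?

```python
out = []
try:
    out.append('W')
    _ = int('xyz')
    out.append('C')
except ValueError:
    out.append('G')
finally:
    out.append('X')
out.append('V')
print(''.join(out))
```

Execution trace: 'W' (try body) → 'G' (except ValueError) → 'X' (finally) → 'V' (after the try/except). Output: WGXV

Answer: WGXV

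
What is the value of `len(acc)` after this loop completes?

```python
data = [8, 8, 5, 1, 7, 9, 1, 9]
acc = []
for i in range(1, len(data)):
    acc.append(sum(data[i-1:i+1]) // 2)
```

Number of 2-element averages
`acc` takes the values: [] → [8] → [8, 6] → [8, 6, 3] → [8, 6, 3, 4] → [8, 6, 3, 4, 8] → [8, 6, 3, 4, 8, 5] → [8, 6, 3, 4, 8, 5, 5]
So `len(acc)` = 7

Answer: 7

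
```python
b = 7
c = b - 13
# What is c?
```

Trace:
`b = 7` → b = 7
`c = b - 13` → c = -6
So c = -6

Answer: -6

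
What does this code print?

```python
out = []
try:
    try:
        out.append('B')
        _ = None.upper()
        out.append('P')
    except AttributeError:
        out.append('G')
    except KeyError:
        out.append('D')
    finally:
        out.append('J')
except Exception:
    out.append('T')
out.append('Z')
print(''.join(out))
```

Execution trace: 'B' (inner try body) → 'G' (inner except AttributeError) → 'J' (inner finally) → 'Z' (after the try/except). Output: BGJZ

Answer: BGJZ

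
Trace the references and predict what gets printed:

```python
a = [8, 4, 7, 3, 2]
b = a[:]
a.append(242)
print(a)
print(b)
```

Key concept: slice [:] creates copy.
Step by step:
`a = [8, 4, 7, 3, 2]` → a = [8, 4, 7, 3, 2]
`b = a[:]` → b = [8, 4, 7, 3, 2]
`a.append(242)` → a = [8, 4, 7, 3, 2, 242]
`print(a)` → prints [8, 4, 7, 3, 2, 242]
`print(b)` → prints [8, 4, 7, 3, 2]

Answer:
[8, 4, 7, 3, 2, 242]
[8, 4, 7, 3, 2]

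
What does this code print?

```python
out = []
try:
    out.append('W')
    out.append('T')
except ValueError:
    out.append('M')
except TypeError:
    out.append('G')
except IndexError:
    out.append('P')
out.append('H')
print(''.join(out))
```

Execution trace: 'W' (try body) → 'T' (try body, no exception) → 'H' (after the try/except). Output: WTH

Answer: WTH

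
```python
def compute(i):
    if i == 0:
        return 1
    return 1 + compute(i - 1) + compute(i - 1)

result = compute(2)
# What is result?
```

compute(i) = 1 + 2·compute(i-1), compute(0)=1. Closed form: (1+1)·2^2 - 1 = 7.

Answer: 7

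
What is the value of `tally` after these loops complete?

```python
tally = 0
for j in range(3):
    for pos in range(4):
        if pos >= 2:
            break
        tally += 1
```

Inner breaks at 2, outer runs 3 times
`tally` takes the values: 0 → 1 → 2 → 3 → 4 → 5 → 6

Answer: 6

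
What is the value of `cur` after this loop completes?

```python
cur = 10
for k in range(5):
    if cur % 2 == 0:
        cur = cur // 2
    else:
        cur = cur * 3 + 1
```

Collatz-style transformation from 10
`cur` takes the values: 10 → 5 → 16 → 8 → 4 → 2

Answer: 2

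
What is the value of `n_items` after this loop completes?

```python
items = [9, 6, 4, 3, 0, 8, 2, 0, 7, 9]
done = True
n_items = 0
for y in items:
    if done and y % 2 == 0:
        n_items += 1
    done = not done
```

Count even values at even positions
`n_items` takes the values: 0 → 1 → 2 → 3

Answer: 3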